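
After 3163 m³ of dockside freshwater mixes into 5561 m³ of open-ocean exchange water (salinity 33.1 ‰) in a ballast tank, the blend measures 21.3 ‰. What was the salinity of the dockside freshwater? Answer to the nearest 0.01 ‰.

0.55 ‰

Salt balance: 5,561×33.1 + 3,163×S = 8,724×21.3
184,069.1 + 3,163·S = 185,821.2
S = (185,821.2 − 184,069.1) / 3,163 = 0.5539 ‰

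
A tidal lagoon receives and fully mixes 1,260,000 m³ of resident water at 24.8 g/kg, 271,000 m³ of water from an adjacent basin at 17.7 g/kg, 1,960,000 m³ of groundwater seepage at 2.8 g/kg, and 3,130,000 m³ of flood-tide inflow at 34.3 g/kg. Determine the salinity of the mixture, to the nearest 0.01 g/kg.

Salt balance:
salt = 1,260,000×24.8 + 271,000×17.7 + 1,960,000×2.8 + 3,130,000×34.3 = 31,248,000 + 4,796,700 + 5,488,000 + 107,359,000 = 148,891,700
volume = 1,260,000 + 271,000 + 1,960,000 + 3,130,000 = 6,621,000 m³
S = 148,891,700 / 6,621,000 = 22.4878 g/kg

22.49 g/kg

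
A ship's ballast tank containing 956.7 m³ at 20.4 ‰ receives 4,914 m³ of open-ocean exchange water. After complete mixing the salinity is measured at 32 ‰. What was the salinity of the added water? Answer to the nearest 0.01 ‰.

34.26 ‰

Salt balance: 956.7×20.4 + 4,914×S = 5,870.7×32
19,516.68 + 4,914·S = 187,862.4
S = (187,862.4 − 19,516.68) / 4,914 = 34.2584 ‰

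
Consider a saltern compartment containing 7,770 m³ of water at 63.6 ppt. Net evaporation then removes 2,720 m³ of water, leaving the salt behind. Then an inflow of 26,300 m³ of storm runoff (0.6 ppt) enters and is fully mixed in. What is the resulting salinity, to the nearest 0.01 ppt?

After evaporation: salt = 7,770×63.6 = 494,172; volume = 7,770 − 2,720 = 5,050 m³
After mixing: salt = 494,172 + 26,300×0.6 = 509,952; volume = 5,050 + 26,300 = 31,350 m³
S = 509,952 / 31,350 = 16.2664 ppt

16.27 ppt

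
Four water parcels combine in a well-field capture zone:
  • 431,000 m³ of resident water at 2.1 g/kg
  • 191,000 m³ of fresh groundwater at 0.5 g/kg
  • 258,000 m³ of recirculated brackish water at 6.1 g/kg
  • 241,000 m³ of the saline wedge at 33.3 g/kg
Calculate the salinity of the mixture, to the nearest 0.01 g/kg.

Mass of salt is conserved:
salt = 431,000×2.1 + 191,000×0.5 + 258,000×6.1 + 241,000×33.3 = 905,100 + 95,500 + 1,573,800 + 8,025,300 = 10,599,700
volume = 431,000 + 191,000 + 258,000 + 241,000 = 1,121,000 m³
S = 10,599,700 / 1,121,000 = 9.4556 g/kg

9.46 g/kg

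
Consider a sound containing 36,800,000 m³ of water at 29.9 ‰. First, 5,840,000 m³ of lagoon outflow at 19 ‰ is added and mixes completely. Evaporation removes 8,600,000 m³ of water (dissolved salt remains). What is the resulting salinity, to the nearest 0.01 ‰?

After mixing: salt = 36,800,000×29.9 + 5,840,000×19 = 1,211,280,000; volume = 42,640,000 m³
After evaporation: salt unchanged = 1,211,280,000; volume = 42,640,000 − 8,600,000 = 34,040,000 m³
S = 1,211,280,000 / 34,040,000 = 35.584 ‰

35.58 ‰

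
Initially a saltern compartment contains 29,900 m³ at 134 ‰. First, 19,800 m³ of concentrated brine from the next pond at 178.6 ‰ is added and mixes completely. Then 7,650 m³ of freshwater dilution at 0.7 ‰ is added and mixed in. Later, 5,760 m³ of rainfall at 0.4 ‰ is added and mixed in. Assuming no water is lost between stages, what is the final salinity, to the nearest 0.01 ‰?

Weighted by volume,
Initial salt = 29,900×134 = 4,006,600
After stage 1: salt = 4,006,600 + 19,800×178.6 = 7,542,880; volume = 49,700 m³; S = 151.768 ‰
After stage 2: salt = 7,542,880 + 7,650×0.7 = 7,548,235; volume = 57,350 m³; S = 131.617 ‰
After stage 3: salt = 7,548,235 + 5,760×0.4 = 7,550,539; volume = 63,110 m³
S = 7,550,539 / 63,110 = 119.6409 ‰

119.64 ‰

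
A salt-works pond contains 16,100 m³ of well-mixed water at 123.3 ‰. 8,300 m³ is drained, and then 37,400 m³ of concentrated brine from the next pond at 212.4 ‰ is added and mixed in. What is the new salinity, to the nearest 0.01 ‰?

197.02 ‰

Remaining after removal: 7,800 m³ at 123.3 ‰ (salt = 961,740)
After addition: salt = 961,740 + 37,400×212.4 = 8,905,500; volume = 45,200 m³
S = 8,905,500 / 45,200 = 197.0243 ‰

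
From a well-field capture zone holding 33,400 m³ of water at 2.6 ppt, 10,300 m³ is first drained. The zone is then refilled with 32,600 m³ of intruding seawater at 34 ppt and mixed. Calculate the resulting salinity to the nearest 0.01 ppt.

20.98 ppt

Remaining after removal: 23,100 m³ at 2.6 ppt (salt = 60,060)
After addition: salt = 60,060 + 32,600×34 = 1,168,460; volume = 55,700 m³
S = 1,168,460 / 55,700 = 20.9777 ppt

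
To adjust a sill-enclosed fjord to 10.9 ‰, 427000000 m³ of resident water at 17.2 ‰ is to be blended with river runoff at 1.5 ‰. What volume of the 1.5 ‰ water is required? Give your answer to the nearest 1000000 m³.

286000000 m³

Salt balance: 427,000,000×17.2 + V×1.5 = (427,000,000+V)×10.9
7,344,400,000 + 1.5V = 4,654,300,000 + 10.9V
2,690,100,000 = 9.4V
V = 286,180,851.06 m³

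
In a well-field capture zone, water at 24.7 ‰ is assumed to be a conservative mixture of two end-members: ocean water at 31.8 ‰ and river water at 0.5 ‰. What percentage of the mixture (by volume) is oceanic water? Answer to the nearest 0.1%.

Let g be the oceanic fraction. Salt balance per unit volume:
g×31.8 + (1−g)×0.5 = 24.7
g = (24.7 − 0.5) / (31.8 − 0.5) = 24.2/31.3 = 0.7732

77.3%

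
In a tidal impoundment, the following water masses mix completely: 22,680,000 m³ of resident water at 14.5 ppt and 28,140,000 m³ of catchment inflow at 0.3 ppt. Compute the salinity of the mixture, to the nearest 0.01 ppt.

Mass of salt is conserved:
salt = 22,680,000×14.5 + 28,140,000×0.3 = 328,860,000 + 8,442,000 = 337,302,000
volume = 22,680,000 + 28,140,000 = 50,820,000 m³
S = 337,302,000 / 50,820,000 = 6.6372 ppt

6.64 ppt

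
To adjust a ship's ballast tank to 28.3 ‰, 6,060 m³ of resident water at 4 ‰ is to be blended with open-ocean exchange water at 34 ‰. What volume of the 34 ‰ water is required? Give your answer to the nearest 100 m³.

Salt balance: 6,060×4 + V×34 = (6,060+V)×28.3
24,240 + 34V = 171,498 + 28.3V
147,258 = 5.7V
V = 25,834.74 m³

25800 m³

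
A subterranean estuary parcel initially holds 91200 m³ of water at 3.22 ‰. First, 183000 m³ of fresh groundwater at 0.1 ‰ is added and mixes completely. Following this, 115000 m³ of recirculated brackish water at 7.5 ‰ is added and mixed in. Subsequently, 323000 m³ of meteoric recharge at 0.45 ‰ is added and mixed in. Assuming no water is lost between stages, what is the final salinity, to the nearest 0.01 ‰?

1.85 ‰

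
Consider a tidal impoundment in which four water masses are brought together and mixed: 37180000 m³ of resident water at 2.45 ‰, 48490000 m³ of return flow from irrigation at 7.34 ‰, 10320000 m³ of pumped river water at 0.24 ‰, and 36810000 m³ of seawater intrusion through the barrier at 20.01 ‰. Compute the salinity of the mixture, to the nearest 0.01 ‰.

Mass of salt is conserved:
salt = 37,180,000×2.45 + 48,490,000×7.34 + 10,320,000×0.24 + 36,810,000×20.01 = 91,091,000 + 355,916,600 + 2,476,800 + 736,568,100 = 1,186,052,500
volume = 37,180,000 + 48,490,000 + 10,320,000 + 36,810,000 = 132,800,000 m³
S = 1,186,052,500 / 132,800,000 = 8.9311 ‰

8.93 ‰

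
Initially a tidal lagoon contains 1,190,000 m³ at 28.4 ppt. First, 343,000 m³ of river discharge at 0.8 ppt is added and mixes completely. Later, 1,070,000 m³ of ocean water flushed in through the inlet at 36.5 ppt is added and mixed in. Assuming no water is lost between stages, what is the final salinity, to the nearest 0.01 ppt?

28.09 ppt

By conservation of dissolved salt,
Initial salt = 1,190,000×28.4 = 33,796,000
After stage 1: salt = 33,796,000 + 343,000×0.8 = 34,070,400; volume = 1,533,000 m³; S = 22.225 ppt
After stage 2: salt = 34,070,400 + 1,070,000×36.5 = 73,125,400; volume = 2,603,000 m³
S = 73,125,400 / 2,603,000 = 28.0927 ppt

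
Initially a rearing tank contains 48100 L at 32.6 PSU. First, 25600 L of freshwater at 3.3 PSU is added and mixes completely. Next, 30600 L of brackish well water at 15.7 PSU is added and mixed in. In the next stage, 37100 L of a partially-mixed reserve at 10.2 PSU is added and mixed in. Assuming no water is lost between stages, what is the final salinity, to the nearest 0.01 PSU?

17.76 PSU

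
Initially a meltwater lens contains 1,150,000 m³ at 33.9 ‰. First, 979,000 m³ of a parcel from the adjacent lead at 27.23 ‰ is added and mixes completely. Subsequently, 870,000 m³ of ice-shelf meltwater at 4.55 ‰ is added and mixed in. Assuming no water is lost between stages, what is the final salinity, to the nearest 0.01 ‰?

Conserving salt mass:
Initial salt = 1,150,000×33.9 = 38,985,000
After stage 1: salt = 38,985,000 + 979,000×27.23 = 65,643,170; volume = 2,129,000 m³; S = 30.833 ‰
After stage 2: salt = 65,643,170 + 870,000×4.55 = 69,601,670; volume = 2,999,000 m³
S = 69,601,670 / 2,999,000 = 23.2083 ‰

23.21 ‰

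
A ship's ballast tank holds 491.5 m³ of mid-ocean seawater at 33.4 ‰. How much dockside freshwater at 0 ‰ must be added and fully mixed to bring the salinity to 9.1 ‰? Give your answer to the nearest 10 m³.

1310 m³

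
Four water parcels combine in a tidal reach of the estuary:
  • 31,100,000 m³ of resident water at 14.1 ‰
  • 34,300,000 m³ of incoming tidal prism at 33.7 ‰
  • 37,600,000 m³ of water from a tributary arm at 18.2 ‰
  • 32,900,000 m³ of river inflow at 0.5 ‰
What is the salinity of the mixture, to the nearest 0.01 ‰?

Mass of salt is conserved:
salt = 31,100,000×14.1 + 34,300,000×33.7 + 37,600,000×18.2 + 32,900,000×0.5 = 438,510,000 + 1,155,910,000 + 684,320,000 + 16,450,000 = 2,295,190,000
volume = 31,100,000 + 34,300,000 + 37,600,000 + 32,900,000 = 135,900,000 m³
S = 2,295,190,000 / 135,900,000 = 16.8888 ‰

16.89 ‰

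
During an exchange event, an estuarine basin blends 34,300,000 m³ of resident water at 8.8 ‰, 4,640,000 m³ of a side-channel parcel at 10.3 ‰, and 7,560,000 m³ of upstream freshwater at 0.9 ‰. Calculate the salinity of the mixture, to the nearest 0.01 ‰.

7.67 ‰

By conservation of dissolved salt,
salt = 34,300,000×8.8 + 4,640,000×10.3 + 7,560,000×0.9 = 301,840,000 + 47,792,000 + 6,804,000 = 356,436,000
volume = 34,300,000 + 4,640,000 + 7,560,000 = 46,500,000 m³
S = 356,436,000 / 46,500,000 = 7.6653 ‰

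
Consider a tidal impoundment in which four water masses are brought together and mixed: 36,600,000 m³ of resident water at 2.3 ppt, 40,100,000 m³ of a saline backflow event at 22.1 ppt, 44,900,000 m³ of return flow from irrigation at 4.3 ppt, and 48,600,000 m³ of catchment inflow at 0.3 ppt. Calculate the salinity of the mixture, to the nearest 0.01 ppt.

6.92 ppt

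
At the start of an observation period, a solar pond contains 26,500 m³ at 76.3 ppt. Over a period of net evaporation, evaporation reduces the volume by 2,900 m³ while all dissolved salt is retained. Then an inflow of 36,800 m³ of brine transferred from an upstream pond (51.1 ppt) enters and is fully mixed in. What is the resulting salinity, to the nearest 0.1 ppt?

64.6 ppt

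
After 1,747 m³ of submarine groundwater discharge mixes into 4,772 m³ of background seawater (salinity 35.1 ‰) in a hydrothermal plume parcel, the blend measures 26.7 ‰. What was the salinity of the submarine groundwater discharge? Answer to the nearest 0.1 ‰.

3.8 ‰

Salt balance: 4,772×35.1 + 1,747×S = 6,519×26.7
167,497.2 + 1,747·S = 174,057.3
S = (174,057.3 − 167,497.2) / 1,747 = 3.7551 ‰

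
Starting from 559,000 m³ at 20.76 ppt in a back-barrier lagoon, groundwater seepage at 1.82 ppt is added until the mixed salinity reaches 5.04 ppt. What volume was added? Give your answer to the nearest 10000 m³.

Salt balance: 559,000×20.76 + V×1.82 = (559,000+V)×5.04
11,604,840 + 1.82V = 2,817,360 + 5.04V
8,787,480 = 3.22V
V = 2,729,031.06 m³

2730000 m³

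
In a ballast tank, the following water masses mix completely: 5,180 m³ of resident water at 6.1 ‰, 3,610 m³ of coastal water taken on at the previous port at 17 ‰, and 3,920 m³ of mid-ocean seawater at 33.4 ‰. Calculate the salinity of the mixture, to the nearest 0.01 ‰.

17.62 ‰

Salt balance:
salt = 5,180×6.1 + 3,610×17 + 3,920×33.4 = 31,598 + 61,370 + 130,928 = 223,896
volume = 5,180 + 3,610 + 3,920 = 12,710 m³
S = 223,896 / 12,710 = 17.6157 ‰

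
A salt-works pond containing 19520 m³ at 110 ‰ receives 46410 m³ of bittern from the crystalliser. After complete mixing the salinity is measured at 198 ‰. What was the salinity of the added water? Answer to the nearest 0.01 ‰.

235.01 ‰

Salt balance: 19,520×110 + 46,410×S = 65,930×198
2,147,200 + 46,410·S = 13,054,140
S = (13,054,140 − 2,147,200) / 46,410 = 235.0127 ‰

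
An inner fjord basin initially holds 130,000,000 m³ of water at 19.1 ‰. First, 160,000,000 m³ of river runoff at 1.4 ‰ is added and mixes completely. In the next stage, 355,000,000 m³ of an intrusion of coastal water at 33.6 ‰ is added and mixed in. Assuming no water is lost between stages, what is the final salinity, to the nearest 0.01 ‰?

22.69 ‰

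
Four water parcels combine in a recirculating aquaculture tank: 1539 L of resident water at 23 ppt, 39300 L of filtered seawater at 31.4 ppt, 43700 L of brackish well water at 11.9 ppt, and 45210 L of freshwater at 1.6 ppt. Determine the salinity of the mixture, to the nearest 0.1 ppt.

14.3 ppt

Mass of salt is conserved:
salt = 1,539×23 + 39,300×31.4 + 43,700×11.9 + 45,210×1.6 = 35,397 + 1,234,020 + 520,030 + 72,336 = 1,861,783
volume = 1,539 + 39,300 + 43,700 + 45,210 = 129,749 L
S = 1,861,783 / 129,749 = 14.349 ppt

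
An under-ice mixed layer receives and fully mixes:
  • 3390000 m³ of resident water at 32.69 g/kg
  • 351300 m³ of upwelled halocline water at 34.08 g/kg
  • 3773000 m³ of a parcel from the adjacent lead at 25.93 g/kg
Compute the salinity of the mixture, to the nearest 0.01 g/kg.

Salt balance:
salt = 3,390,000×32.69 + 351,300×34.08 + 3,773,000×25.93 = 110,819,100 + 11,972,304 + 97,833,890 = 220,625,294
volume = 3,390,000 + 351,300 + 3,773,000 = 7,514,300 m³
S = 220,625,294 / 7,514,300 = 29.3607 g/kg

29.36 g/kg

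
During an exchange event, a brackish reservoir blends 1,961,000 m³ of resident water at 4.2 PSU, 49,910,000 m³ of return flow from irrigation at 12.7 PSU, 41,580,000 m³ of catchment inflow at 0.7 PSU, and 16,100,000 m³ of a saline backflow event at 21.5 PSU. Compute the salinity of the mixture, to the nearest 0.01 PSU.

9.29 PSU

Salt balance:
salt = 1,961,000×4.2 + 49,910,000×12.7 + 41,580,000×0.7 + 16,100,000×21.5 = 8,236,200 + 633,857,000 + 29,106,000 + 346,150,000 = 1,017,349,200
volume = 1,961,000 + 49,910,000 + 41,580,000 + 16,100,000 = 109,551,000 m³
S = 1,017,349,200 / 109,551,000 = 9.2865 PSU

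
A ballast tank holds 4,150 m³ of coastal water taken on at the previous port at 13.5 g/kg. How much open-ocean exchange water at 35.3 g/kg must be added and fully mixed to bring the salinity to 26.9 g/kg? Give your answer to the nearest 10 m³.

Salt balance: 4,150×13.5 + V×35.3 = (4,150+V)×26.9
56,025 + 35.3V = 111,635 + 26.9V
55,610 = 8.4V
V = 6,620.24 m³

6620 m³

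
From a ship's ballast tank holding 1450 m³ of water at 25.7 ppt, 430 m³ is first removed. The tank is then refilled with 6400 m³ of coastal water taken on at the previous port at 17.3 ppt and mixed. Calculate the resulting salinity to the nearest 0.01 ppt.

18.45 ppt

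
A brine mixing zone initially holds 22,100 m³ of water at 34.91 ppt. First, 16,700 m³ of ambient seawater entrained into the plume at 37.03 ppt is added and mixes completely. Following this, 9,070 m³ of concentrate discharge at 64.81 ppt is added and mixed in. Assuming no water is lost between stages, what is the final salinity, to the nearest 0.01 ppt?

41.31 ppt

Total salt / total volume:
Initial salt = 22,100×34.91 = 771,511
After stage 1: salt = 771,511 + 16,700×37.03 = 1,389,912; volume = 38,800 m³; S = 35.822 ppt
After stage 2: salt = 1,389,912 + 9,070×64.81 = 1,977,738.7; volume = 47,870 m³
S = 1,977,738.7 / 47,870 = 41.3148 ppt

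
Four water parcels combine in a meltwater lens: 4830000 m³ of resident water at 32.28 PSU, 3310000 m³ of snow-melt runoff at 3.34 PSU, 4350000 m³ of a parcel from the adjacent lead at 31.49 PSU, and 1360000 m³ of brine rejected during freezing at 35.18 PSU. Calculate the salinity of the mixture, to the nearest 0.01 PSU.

25.40 PSU

By conservation of dissolved salt,
salt = 4,830,000×32.28 + 3,310,000×3.34 + 4,350,000×31.49 + 1,360,000×35.18 = 155,912,400 + 11,055,400 + 136,981,500 + 47,844,800 = 351,794,100
volume = 4,830,000 + 3,310,000 + 4,350,000 + 1,360,000 = 13,850,000 m³
S = 351,794,100 / 13,850,000 = 25.4003 PSU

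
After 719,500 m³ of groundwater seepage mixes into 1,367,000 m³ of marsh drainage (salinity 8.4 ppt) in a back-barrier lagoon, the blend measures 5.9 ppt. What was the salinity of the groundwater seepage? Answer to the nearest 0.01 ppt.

Salt balance: 1,367,000×8.4 + 719,500×S = 2,086,500×5.9
11,482,800 + 719,500·S = 12,310,350
S = (12,310,350 − 11,482,800) / 719,500 = 1.1502 ppt

1.15 ppt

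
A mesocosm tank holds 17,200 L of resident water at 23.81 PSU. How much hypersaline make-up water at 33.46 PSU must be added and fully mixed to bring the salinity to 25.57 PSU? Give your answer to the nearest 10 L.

3840 L

Salt balance: 17,200×23.81 + V×33.46 = (17,200+V)×25.57
409,532 + 33.46V = 439,804 + 25.57V
30,272 = 7.89V
V = 3,836.76 L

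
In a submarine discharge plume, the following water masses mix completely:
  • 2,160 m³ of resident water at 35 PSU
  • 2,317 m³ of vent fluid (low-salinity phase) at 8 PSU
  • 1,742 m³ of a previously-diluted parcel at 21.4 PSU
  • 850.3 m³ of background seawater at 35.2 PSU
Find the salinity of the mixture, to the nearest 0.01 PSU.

22.82 PSU

Weighted by volume,
salt = 2,160×35 + 2,317×8 + 1,742×21.4 + 850.3×35.2 = 75,600 + 18,536 + 37,278.8 + 29,930.56 = 161,345.36
volume = 2,160 + 2,317 + 1,742 + 850.3 = 7,069.3 m³
S = 161,345.36 / 7,069.3 = 22.8234 PSU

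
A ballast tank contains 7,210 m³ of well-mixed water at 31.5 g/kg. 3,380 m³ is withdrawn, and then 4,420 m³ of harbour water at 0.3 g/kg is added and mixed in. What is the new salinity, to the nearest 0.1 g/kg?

14.8 g/kg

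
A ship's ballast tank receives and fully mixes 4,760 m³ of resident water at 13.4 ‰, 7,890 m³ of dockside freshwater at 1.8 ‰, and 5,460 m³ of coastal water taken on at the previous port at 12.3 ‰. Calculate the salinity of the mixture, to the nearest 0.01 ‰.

8.01 ‰

Mass of salt is conserved:
salt = 4,760×13.4 + 7,890×1.8 + 5,460×12.3 = 63,784 + 14,202 + 67,158 = 145,144
volume = 4,760 + 7,890 + 5,460 = 18,110 m³
S = 145,144 / 18,110 = 8.0146 ‰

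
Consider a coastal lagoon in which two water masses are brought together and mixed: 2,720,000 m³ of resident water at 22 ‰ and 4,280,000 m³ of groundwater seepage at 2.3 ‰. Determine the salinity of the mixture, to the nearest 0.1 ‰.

10.0 ‰

Mass of salt is conserved:
salt = 2,720,000×22 + 4,280,000×2.3 = 59,840,000 + 9,844,000 = 69,684,000
volume = 2,720,000 + 4,280,000 = 7,000,000 m³
S = 69,684,000 / 7,000,000 = 9.955 ‰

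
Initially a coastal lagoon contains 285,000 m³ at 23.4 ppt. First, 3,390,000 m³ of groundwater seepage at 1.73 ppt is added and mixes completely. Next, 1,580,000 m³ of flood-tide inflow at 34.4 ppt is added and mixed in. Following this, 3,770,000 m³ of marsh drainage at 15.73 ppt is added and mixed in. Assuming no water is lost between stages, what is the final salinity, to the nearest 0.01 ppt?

Conserving salt mass:
Initial salt = 285,000×23.4 = 6,669,000
After stage 1: salt = 6,669,000 + 3,390,000×1.73 = 12,533,700; volume = 3,675,000 m³; S = 3.411 ppt
After stage 2: salt = 12,533,700 + 1,580,000×34.4 = 66,885,700; volume = 5,255,000 m³; S = 12.728 ppt
After stage 3: salt = 66,885,700 + 3,770,000×15.73 = 126,187,800; volume = 9,025,000 m³
S = 126,187,800 / 9,025,000 = 13.982 ppt

13.98 ppt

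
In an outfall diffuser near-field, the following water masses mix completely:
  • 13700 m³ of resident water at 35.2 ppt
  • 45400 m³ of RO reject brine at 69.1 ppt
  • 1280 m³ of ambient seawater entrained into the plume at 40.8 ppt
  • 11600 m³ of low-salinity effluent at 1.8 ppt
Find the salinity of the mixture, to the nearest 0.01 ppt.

Total salt / total volume:
salt = 13,700×35.2 + 45,400×69.1 + 1,280×40.8 + 11,600×1.8 = 482,240 + 3,137,140 + 52,224 + 20,880 = 3,692,484
volume = 13,700 + 45,400 + 1,280 + 11,600 = 71,980 m³
S = 3,692,484 / 71,980 = 51.2987 ppt

51.30 ppt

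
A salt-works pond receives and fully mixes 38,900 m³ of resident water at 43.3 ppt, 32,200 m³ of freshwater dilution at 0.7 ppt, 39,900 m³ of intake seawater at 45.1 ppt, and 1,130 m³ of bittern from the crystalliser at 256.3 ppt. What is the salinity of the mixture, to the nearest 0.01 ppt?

33.85 ppt

By conservation of dissolved salt,
salt = 38,900×43.3 + 32,200×0.7 + 39,900×45.1 + 1,130×256.3 = 1,684,370 + 22,540 + 1,799,490 + 289,619 = 3,796,019
volume = 38,900 + 32,200 + 39,900 + 1,130 = 112,130 m³
S = 3,796,019 / 112,130 = 33.8537 ppt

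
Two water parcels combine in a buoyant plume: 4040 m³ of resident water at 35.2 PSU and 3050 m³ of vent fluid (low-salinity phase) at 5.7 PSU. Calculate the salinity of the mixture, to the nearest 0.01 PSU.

By conservation of dissolved salt,
salt = 4,040×35.2 + 3,050×5.7 = 142,208 + 17,385 = 159,593
volume = 4,040 + 3,050 = 7,090 m³
S = 159,593 / 7,090 = 22.5096 PSU

22.51 PSU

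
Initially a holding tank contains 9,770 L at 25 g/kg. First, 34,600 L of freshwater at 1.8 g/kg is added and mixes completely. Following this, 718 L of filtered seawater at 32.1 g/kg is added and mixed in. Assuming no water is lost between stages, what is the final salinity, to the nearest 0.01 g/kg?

Total salt / total volume:
Initial salt = 9,770×25 = 244,250
After stage 1: salt = 244,250 + 34,600×1.8 = 306,530; volume = 44,370 L; S = 6.908 g/kg
After stage 2: salt = 306,530 + 718×32.1 = 329,577.8; volume = 45,088 L
S = 329,577.8 / 45,088 = 7.3097 g/kg

7.31 g/kg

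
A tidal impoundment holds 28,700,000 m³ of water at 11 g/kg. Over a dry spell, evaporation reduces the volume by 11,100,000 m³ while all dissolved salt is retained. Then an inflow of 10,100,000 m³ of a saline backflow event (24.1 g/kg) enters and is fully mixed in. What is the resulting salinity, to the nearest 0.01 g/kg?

After evaporation: salt = 28,700,000×11 = 315,700,000; volume = 28,700,000 − 11,100,000 = 17,600,000 m³
After mixing: salt = 315,700,000 + 10,100,000×24.1 = 559,110,000; volume = 17,600,000 + 10,100,000 = 27,700,000 m³
S = 559,110,000 / 27,700,000 = 20.1845 g/kg

20.18 g/kg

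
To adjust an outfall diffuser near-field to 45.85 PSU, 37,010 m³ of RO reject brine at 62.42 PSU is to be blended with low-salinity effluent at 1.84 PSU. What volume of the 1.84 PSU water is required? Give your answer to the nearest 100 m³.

Salt balance: 37,010×62.42 + V×1.84 = (37,010+V)×45.85
2,310,164.2 + 1.84V = 1,696,908.5 + 45.85V
613,255.7 = 44.01V
V = 13,934.46 m³

13900 m³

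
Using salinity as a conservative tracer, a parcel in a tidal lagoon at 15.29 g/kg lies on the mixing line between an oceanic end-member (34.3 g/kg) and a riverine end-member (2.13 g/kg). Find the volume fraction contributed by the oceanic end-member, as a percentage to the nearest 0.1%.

40.9%

Let g be the oceanic fraction. Salt balance per unit volume:
g×34.3 + (1−g)×2.13 = 15.29
g = (15.29 − 2.13) / (34.3 − 2.13) = 13.16/32.17 = 0.4091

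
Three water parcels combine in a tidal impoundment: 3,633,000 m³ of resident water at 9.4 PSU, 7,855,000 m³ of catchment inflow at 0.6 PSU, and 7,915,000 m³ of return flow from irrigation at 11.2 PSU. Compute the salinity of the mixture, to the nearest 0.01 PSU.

Total salt / total volume:
salt = 3,633,000×9.4 + 7,855,000×0.6 + 7,915,000×11.2 = 34,150,200 + 4,713,000 + 88,648,000 = 127,511,200
volume = 3,633,000 + 7,855,000 + 7,915,000 = 19,403,000 m³
S = 127,511,200 / 19,403,000 = 6.5717 PSU

6.57 PSU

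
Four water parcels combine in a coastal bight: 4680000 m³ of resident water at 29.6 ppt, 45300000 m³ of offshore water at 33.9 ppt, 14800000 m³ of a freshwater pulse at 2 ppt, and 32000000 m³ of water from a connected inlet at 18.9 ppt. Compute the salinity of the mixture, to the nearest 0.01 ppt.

Weighted by volume,
salt = 4,680,000×29.6 + 45,300,000×33.9 + 14,800,000×2 + 32,000,000×18.9 = 138,528,000 + 1,535,670,000 + 29,600,000 + 604,800,000 = 2,308,598,000
volume = 4,680,000 + 45,300,000 + 14,800,000 + 32,000,000 = 96,780,000 m³
S = 2,308,598,000 / 96,780,000 = 23.8541 ppt

23.85 ppt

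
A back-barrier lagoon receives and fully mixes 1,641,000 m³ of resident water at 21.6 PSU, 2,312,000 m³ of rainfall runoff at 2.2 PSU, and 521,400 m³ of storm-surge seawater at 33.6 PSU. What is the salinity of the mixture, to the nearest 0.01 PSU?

By conservation of dissolved salt,
salt = 1,641,000×21.6 + 2,312,000×2.2 + 521,400×33.6 = 35,445,600 + 5,086,400 + 17,519,040 = 58,051,040
volume = 1,641,000 + 2,312,000 + 521,400 = 4,474,400 m³
S = 58,051,040 / 4,474,400 = 12.974 PSU

12.97 PSU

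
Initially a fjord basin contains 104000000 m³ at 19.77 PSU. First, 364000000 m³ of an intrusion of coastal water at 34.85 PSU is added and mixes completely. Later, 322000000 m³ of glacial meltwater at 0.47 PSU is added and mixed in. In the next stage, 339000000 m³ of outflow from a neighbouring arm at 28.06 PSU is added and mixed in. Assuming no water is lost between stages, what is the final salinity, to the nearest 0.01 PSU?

Mass of salt is conserved:
Initial salt = 104,000,000×19.77 = 2,056,080,000
After stage 1: salt = 2,056,080,000 + 364,000,000×34.85 = 14,741,480,000; volume = 468,000,000 m³; S = 31.499 PSU
After stage 2: salt = 14,741,480,000 + 322,000,000×0.47 = 14,892,820,000; volume = 790,000,000 m³; S = 18.852 PSU
After stage 3: salt = 14,892,820,000 + 339,000,000×28.06 = 24,405,160,000; volume = 1,129,000,000 m³
S = 24,405,160,000 / 1,129,000,000 = 21.6166 PSU

21.62 PSU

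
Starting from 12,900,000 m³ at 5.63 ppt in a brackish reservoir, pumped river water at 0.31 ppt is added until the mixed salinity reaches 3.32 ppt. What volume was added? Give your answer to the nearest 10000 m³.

9900000 m³

Salt balance: 12,900,000×5.63 + V×0.31 = (12,900,000+V)×3.32
72,627,000 + 0.31V = 42,828,000 + 3.32V
29,799,000 = 3.01V
V = 9,900,000 m³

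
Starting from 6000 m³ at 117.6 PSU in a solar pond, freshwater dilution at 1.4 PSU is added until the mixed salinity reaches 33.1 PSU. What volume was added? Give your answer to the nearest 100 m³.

16000 m³

Salt balance: 6,000×117.6 + V×1.4 = (6,000+V)×33.1
705,600 + 1.4V = 198,600 + 33.1V
507,000 = 31.7V
V = 15,993.69 m³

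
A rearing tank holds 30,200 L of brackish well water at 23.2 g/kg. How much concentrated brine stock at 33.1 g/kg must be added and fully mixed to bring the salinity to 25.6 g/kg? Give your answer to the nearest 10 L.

Salt balance: 30,200×23.2 + V×33.1 = (30,200+V)×25.6
700,640 + 33.1V = 773,120 + 25.6V
72,480 = 7.5V
V = 9,664 L

9660 L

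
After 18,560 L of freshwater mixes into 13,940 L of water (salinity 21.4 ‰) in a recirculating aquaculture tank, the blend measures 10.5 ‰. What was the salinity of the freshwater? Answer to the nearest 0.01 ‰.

Salt balance: 13,940×21.4 + 18,560×S = 32,500×10.5
298,316 + 18,560·S = 341,250
S = (341,250 − 298,316) / 18,560 = 2.3133 ‰

2.31 ‰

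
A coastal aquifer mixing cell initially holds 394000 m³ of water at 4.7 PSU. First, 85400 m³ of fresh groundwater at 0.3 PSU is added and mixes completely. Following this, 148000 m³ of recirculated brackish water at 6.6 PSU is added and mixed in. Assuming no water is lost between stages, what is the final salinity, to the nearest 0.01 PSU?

Total salt / total volume:
Initial salt = 394,000×4.7 = 1,851,800
After stage 1: salt = 1,851,800 + 85,400×0.3 = 1,877,420; volume = 479,400 m³; S = 3.916 PSU
After stage 2: salt = 1,877,420 + 148,000×6.6 = 2,854,220; volume = 627,400 m³
S = 2,854,220 / 627,400 = 4.5493 PSU

4.55 PSU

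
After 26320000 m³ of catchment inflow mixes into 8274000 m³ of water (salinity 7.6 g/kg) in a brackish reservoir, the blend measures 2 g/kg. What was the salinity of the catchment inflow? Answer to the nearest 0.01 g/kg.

0.24 g/kg

Salt balance: 8,274,000×7.6 + 26,320,000×S = 34,594,000×2
62,882,400 + 26,320,000·S = 69,188,000
S = (69,188,000 − 62,882,400) / 26,320,000 = 0.2396 g/kg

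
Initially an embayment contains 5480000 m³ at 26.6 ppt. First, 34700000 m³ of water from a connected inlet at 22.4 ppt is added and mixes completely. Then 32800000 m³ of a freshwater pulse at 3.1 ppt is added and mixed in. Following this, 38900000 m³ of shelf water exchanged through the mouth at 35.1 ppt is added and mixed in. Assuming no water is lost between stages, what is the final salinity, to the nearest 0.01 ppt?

21.36 ppt

Weighted by volume,
Initial salt = 5,480,000×26.6 = 145,768,000
After stage 1: salt = 145,768,000 + 34,700,000×22.4 = 923,048,000; volume = 40,180,000 m³; S = 22.973 ppt
After stage 2: salt = 923,048,000 + 32,800,000×3.1 = 1,024,728,000; volume = 72,980,000 m³; S = 14.041 ppt
After stage 3: salt = 1,024,728,000 + 38,900,000×35.1 = 2,390,118,000; volume = 111,880,000 m³
S = 2,390,118,000 / 111,880,000 = 21.3632 ppt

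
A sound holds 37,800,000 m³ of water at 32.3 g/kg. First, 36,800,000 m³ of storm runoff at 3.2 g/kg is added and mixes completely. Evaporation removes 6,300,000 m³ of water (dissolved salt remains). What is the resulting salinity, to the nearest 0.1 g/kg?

After mixing: salt = 37,800,000×32.3 + 36,800,000×3.2 = 1,338,700,000; volume = 74,600,000 m³
After evaporation: salt unchanged = 1,338,700,000; volume = 74,600,000 − 6,300,000 = 68,300,000 m³
S = 1,338,700,000 / 68,300,000 = 19.6003 g/kg

19.6 g/kg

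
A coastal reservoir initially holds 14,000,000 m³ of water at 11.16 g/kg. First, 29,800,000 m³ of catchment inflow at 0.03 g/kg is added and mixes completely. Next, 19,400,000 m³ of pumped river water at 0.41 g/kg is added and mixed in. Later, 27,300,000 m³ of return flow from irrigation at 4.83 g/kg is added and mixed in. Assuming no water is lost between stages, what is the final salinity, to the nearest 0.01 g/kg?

Salt balance:
Initial salt = 14,000,000×11.16 = 156,240,000
After stage 1: salt = 156,240,000 + 29,800,000×0.03 = 157,134,000; volume = 43,800,000 m³; S = 3.588 g/kg
After stage 2: salt = 157,134,000 + 19,400,000×0.41 = 165,088,000; volume = 63,200,000 m³; S = 2.612 g/kg
After stage 3: salt = 165,088,000 + 27,300,000×4.83 = 296,947,000; volume = 90,500,000 m³
S = 296,947,000 / 90,500,000 = 3.2812 g/kg

3.28 g/kg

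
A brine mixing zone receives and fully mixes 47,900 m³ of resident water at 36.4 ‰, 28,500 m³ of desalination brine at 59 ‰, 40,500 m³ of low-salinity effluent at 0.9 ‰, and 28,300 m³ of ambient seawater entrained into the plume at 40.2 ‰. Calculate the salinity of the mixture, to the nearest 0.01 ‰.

Weighted by volume,
salt = 47,900×36.4 + 28,500×59 + 40,500×0.9 + 28,300×40.2 = 1,743,560 + 1,681,500 + 36,450 + 1,137,660 = 4,599,170
volume = 47,900 + 28,500 + 40,500 + 28,300 = 145,200 m³
S = 4,599,170 / 145,200 = 31.6747 ‰

31.67 ‰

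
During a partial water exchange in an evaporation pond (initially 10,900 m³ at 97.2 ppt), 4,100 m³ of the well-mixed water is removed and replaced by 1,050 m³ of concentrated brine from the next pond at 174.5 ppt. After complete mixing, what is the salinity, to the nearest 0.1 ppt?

107.5 ppt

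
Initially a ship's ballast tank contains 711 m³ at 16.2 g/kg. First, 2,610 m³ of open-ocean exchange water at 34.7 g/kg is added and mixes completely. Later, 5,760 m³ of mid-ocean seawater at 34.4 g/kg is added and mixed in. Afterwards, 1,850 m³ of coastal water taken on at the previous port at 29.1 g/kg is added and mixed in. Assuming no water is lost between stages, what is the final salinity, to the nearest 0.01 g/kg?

32.39 g/kg

Weighted by volume,
Initial salt = 711×16.2 = 11,518.2
After stage 1: salt = 11,518.2 + 2,610×34.7 = 102,085.2; volume = 3,321 m³; S = 30.739 g/kg
After stage 2: salt = 102,085.2 + 5,760×34.4 = 300,229.2; volume = 9,081 m³; S = 33.061 g/kg
After stage 3: salt = 300,229.2 + 1,850×29.1 = 354,064.2; volume = 10,931 m³
S = 354,064.2 / 10,931 = 32.3908 g/kg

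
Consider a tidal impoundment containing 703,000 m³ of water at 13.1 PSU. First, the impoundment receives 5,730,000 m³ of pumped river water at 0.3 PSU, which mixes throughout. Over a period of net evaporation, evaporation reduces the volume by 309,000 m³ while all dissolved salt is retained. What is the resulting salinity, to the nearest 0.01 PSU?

1.78 PSU

After mixing: salt = 703,000×13.1 + 5,730,000×0.3 = 10,928,300; volume = 6,433,000 m³
After evaporation: salt unchanged = 10,928,300; volume = 6,433,000 − 309,000 = 6,124,000 m³
S = 10,928,300 / 6,124,000 = 1.7845 PSU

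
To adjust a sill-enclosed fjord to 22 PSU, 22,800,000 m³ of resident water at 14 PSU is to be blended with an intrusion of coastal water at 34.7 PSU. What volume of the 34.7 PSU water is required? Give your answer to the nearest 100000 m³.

Salt balance: 22,800,000×14 + V×34.7 = (22,800,000+V)×22
319,200,000 + 34.7V = 501,600,000 + 22V
182,400,000 = 12.7V
V = 14,362,204.72 m³

14400000 m³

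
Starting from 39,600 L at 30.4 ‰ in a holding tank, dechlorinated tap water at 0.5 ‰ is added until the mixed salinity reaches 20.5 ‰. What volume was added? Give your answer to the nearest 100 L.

19600 L

Salt balance: 39,600×30.4 + V×0.5 = (39,600+V)×20.5
1,203,840 + 0.5V = 811,800 + 20.5V
392,040 = 20V
V = 19,602 L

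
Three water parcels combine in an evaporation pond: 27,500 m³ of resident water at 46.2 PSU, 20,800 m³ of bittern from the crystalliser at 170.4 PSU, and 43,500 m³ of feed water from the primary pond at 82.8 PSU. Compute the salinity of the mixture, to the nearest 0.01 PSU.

91.68 PSU

Weighted by volume,
salt = 27,500×46.2 + 20,800×170.4 + 43,500×82.8 = 1,270,500 + 3,544,320 + 3,601,800 = 8,416,620
volume = 27,500 + 20,800 + 43,500 = 91,800 m³
S = 8,416,620 / 91,800 = 91.6843 PSU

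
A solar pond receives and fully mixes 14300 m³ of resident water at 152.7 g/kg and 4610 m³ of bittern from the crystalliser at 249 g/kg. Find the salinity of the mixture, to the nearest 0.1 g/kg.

Weighted by volume,
salt = 14,300×152.7 + 4,610×249 = 2,183,610 + 1,147,890 = 3,331,500
volume = 14,300 + 4,610 = 18,910 m³
S = 3,331,500 / 18,910 = 176.177 g/kg

176.2 g/kg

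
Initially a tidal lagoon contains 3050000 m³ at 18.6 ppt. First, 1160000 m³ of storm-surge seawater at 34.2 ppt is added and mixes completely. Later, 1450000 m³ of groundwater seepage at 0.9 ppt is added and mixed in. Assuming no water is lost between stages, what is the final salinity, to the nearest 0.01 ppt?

Mass of salt is conserved:
Initial salt = 3,050,000×18.6 = 56,730,000
After stage 1: salt = 56,730,000 + 1,160,000×34.2 = 96,402,000; volume = 4,210,000 m³; S = 22.898 ppt
After stage 2: salt = 96,402,000 + 1,450,000×0.9 = 97,707,000; volume = 5,660,000 m³
S = 97,707,000 / 5,660,000 = 17.2627 ppt

17.26 ppt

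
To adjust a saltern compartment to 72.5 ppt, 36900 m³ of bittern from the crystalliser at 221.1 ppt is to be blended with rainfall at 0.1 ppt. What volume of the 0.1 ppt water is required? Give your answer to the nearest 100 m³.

75700 m³

Salt balance: 36,900×221.1 + V×0.1 = (36,900+V)×72.5
8,158,590 + 0.1V = 2,675,250 + 72.5V
5,483,340 = 72.4V
V = 75,736.74 m³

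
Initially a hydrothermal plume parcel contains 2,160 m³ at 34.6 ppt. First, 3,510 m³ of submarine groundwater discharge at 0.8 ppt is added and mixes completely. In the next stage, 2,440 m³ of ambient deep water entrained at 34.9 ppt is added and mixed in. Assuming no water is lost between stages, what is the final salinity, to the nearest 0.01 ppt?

20.06 ppt

Total salt / total volume:
Initial salt = 2,160×34.6 = 74,736
After stage 1: salt = 74,736 + 3,510×0.8 = 77,544; volume = 5,670 m³; S = 13.676 ppt
After stage 2: salt = 77,544 + 2,440×34.9 = 162,700; volume = 8,110 m³
S = 162,700 / 8,110 = 20.0617 ppt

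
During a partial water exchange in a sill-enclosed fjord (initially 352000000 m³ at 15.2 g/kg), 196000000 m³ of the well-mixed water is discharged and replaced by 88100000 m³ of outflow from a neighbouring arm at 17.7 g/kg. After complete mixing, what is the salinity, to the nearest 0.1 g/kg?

Remaining after removal: 156,000,000 m³ at 15.2 g/kg (salt = 2,371,200,000)
After addition: salt = 2,371,200,000 + 88,100,000×17.7 = 3,930,570,000; volume = 244,100,000 m³
S = 3,930,570,000 / 244,100,000 = 16.1023 g/kg

16.1 g/kg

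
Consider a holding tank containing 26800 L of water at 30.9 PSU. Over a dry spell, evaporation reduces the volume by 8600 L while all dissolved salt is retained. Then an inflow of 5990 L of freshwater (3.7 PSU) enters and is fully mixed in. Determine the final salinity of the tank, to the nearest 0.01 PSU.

After evaporation: salt = 26,800×30.9 = 828,120; volume = 26,800 − 8,600 = 18,200 L
After mixing: salt = 828,120 + 5,990×3.7 = 850,283; volume = 18,200 + 5,990 = 24,190 L
S = 850,283 / 24,190 = 35.1502 PSU

35.15 PSU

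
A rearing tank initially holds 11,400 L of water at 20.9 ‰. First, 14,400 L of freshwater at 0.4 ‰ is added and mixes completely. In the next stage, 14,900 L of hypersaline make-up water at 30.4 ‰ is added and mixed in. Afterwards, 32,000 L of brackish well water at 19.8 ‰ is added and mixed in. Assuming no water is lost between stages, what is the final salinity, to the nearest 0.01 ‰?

18.30 ‰

Conserving salt mass:
Initial salt = 11,400×20.9 = 238,260
After stage 1: salt = 238,260 + 14,400×0.4 = 244,020; volume = 25,800 L; S = 9.458 ‰
After stage 2: salt = 244,020 + 14,900×30.4 = 696,980; volume = 40,700 L; S = 17.125 ‰
After stage 3: salt = 696,980 + 32,000×19.8 = 1,330,580; volume = 72,700 L
S = 1,330,580 / 72,700 = 18.3023 ‰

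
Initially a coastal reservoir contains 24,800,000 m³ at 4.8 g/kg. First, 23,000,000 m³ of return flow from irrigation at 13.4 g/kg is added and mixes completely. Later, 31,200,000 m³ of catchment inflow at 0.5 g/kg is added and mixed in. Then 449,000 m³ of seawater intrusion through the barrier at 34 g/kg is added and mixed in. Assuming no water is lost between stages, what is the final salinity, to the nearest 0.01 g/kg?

5.77 g/kg

Total salt / total volume:
Initial salt = 24,800,000×4.8 = 119,040,000
After stage 1: salt = 119,040,000 + 23,000,000×13.4 = 427,240,000; volume = 47,800,000 m³; S = 8.938 g/kg
After stage 2: salt = 427,240,000 + 31,200,000×0.5 = 442,840,000; volume = 79,000,000 m³; S = 5.606 g/kg
After stage 3: salt = 442,840,000 + 449,000×34 = 458,106,000; volume = 79,449,000 m³
S = 458,106,000 / 79,449,000 = 5.766 g/kg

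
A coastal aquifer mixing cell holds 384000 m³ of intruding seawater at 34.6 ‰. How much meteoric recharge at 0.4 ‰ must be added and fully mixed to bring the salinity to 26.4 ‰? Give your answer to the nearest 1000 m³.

Salt balance: 384,000×34.6 + V×0.4 = (384,000+V)×26.4
13,286,400 + 0.4V = 10,137,600 + 26.4V
3,148,800 = 26V
V = 121,107.69 m³

121000 m³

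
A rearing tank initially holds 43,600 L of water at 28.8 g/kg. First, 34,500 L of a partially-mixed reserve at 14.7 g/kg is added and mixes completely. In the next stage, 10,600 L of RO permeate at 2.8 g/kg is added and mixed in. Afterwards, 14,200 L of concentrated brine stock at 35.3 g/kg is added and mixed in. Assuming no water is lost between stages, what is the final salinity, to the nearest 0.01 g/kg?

Salt balance:
Initial salt = 43,600×28.8 = 1,255,680
After stage 1: salt = 1,255,680 + 34,500×14.7 = 1,762,830; volume = 78,100 L; S = 22.571 g/kg
After stage 2: salt = 1,762,830 + 10,600×2.8 = 1,792,510; volume = 88,700 L; S = 20.209 g/kg
After stage 3: salt = 1,792,510 + 14,200×35.3 = 2,293,770; volume = 102,900 L
S = 2,293,770 / 102,900 = 22.2913 g/kg

22.29 g/kg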